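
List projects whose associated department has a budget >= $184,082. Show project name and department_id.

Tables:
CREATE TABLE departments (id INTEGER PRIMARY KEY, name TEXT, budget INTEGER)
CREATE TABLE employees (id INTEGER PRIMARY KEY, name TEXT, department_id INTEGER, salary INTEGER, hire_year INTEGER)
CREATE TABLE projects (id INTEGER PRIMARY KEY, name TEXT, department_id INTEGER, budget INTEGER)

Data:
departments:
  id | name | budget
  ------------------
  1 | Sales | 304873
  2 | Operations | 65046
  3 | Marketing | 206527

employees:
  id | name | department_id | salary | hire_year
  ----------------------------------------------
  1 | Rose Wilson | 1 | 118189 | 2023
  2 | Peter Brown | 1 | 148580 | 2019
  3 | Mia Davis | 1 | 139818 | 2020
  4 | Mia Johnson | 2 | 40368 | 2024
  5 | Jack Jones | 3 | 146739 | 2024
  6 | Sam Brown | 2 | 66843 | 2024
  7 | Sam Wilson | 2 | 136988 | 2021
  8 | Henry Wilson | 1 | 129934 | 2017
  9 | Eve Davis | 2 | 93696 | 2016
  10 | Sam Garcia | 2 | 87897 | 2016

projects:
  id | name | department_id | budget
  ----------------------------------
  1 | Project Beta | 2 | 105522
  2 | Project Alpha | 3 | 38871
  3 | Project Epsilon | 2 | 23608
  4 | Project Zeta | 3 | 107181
SELECT name, department_id FROM projects WHERE department_id IN (SELECT id FROM departments WHERE budget >= 184082)

Execution result:
name | department_id
Project Alpha | 3
Project Zeta | 3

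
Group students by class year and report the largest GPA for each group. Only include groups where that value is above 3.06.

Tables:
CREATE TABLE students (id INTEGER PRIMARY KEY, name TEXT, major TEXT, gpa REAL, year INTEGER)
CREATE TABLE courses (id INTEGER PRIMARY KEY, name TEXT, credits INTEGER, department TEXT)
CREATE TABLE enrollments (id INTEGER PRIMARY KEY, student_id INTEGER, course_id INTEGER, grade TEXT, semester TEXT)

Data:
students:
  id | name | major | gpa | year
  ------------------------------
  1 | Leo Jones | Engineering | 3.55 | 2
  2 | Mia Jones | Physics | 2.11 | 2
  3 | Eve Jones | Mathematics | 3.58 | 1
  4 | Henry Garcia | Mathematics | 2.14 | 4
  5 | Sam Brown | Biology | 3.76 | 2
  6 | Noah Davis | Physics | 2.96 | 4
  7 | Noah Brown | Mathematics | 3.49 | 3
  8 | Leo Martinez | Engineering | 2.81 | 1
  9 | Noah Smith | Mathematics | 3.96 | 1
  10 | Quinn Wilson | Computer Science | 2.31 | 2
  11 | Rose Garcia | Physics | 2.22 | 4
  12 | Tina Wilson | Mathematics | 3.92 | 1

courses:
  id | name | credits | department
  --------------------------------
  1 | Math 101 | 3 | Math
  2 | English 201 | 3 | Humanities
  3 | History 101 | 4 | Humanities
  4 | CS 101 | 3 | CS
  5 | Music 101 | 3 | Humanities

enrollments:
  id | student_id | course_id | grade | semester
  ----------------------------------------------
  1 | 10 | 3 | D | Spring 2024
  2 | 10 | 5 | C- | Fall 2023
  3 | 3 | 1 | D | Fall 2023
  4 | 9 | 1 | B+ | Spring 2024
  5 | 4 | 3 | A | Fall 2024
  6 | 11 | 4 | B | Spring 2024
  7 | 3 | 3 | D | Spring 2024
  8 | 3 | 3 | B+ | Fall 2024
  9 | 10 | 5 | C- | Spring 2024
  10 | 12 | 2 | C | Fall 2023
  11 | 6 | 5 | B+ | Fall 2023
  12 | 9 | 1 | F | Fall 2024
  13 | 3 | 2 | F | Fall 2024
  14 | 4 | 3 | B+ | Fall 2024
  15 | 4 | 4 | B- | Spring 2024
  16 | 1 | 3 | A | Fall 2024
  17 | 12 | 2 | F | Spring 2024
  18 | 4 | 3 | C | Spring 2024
SELECT year, MAX(gpa) AS max_gpa FROM students GROUP BY year HAVING MAX(gpa) > 3.06

Execution result:
year | max_gpa
1 | 3.96
2 | 3.76
3 | 3.49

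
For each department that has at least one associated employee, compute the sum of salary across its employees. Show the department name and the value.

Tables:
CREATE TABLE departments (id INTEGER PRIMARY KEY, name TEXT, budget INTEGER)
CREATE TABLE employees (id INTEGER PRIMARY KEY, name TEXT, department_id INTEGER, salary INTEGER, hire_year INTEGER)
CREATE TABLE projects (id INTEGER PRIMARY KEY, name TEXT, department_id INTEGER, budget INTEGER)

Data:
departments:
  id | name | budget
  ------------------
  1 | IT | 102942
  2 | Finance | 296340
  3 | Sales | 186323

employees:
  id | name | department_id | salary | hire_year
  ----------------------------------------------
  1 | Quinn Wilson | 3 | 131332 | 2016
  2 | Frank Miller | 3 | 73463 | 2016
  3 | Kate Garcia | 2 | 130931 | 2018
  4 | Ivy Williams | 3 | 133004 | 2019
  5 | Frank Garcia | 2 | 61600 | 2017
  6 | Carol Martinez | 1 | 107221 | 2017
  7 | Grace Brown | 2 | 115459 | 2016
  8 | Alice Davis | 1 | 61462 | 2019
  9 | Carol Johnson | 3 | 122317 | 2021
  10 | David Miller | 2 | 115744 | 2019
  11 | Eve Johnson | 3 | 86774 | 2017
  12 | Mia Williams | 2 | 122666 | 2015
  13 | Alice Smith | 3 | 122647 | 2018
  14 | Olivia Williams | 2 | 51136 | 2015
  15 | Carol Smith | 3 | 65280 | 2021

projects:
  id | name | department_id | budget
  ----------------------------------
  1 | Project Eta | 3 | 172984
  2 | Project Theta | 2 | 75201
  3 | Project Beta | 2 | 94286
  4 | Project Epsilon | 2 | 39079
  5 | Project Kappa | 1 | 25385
SELECT p.name, SUM(c.salary) AS sum_salary FROM employees c JOIN departments p ON c.department_id = p.id GROUP BY p.id, p.name

Execution result:
name | sum_salary
IT | 168683
Finance | 597536
Sales | 734817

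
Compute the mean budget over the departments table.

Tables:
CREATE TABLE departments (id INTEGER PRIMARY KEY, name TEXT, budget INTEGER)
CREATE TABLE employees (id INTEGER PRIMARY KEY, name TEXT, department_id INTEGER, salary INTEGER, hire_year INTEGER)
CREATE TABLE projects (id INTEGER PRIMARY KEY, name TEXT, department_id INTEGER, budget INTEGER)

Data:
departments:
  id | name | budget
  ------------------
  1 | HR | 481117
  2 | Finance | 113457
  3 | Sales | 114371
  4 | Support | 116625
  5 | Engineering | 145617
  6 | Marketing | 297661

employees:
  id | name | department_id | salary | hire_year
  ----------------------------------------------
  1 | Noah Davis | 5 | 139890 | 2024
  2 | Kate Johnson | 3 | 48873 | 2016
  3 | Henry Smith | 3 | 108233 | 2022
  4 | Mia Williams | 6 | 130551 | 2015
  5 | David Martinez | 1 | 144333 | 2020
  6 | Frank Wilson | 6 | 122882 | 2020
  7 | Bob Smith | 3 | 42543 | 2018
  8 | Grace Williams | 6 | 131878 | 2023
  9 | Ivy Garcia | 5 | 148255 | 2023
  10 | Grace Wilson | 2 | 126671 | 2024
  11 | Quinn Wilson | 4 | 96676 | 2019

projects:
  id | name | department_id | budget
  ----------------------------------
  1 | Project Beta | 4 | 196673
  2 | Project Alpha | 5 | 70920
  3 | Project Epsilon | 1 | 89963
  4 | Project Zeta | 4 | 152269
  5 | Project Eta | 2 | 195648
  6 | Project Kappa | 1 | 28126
SELECT AVG(budget) FROM departments

Execution result:
211474.67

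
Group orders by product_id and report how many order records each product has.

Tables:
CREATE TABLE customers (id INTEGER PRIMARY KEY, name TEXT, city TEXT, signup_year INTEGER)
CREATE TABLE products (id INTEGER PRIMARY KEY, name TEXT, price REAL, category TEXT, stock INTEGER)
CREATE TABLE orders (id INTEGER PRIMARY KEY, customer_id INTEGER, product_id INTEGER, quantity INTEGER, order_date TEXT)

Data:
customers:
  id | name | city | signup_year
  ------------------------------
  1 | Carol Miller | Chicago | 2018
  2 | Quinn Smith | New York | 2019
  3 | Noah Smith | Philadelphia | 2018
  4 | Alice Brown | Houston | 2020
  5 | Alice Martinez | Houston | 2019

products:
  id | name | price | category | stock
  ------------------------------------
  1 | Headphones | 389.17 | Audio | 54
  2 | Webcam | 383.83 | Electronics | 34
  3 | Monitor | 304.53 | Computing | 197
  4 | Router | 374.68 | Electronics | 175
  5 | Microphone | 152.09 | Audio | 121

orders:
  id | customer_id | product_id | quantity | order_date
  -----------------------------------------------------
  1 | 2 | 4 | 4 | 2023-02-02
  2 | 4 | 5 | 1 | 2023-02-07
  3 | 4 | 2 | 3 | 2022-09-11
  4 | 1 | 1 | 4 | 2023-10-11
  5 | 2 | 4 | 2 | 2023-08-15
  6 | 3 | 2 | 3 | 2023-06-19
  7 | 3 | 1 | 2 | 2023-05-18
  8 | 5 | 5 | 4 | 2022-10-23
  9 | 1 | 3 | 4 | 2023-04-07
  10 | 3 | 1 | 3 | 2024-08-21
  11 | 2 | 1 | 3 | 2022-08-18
SELECT product_id, COUNT(*) AS order_count FROM orders GROUP BY product_id

Execution result:
product_id | order_count
1 | 4
2 | 2
3 | 1
4 | 2
5 | 2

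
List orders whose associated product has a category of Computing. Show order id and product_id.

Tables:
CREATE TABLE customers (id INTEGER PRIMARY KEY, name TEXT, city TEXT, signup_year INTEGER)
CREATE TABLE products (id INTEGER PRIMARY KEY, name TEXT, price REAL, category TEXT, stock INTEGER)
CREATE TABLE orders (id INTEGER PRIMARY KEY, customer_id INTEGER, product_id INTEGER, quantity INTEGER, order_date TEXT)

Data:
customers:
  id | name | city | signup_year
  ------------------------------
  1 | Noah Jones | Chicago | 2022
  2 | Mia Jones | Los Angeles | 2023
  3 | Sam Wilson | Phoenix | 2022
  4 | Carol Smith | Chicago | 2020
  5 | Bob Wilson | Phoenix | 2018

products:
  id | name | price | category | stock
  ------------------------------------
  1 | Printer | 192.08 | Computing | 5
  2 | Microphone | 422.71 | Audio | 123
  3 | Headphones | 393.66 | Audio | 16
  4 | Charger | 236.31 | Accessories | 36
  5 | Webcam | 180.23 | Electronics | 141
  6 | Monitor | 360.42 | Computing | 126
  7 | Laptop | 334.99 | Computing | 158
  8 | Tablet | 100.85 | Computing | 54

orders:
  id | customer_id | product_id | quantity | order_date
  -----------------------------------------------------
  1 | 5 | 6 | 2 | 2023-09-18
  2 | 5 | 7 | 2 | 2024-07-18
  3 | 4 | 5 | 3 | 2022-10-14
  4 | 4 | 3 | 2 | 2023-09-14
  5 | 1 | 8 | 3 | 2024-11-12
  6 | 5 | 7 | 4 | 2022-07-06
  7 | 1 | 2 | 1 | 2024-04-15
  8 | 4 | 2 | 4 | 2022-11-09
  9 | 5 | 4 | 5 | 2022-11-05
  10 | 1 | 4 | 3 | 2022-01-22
SELECT id, product_id FROM orders WHERE product_id IN (SELECT id FROM products WHERE category = 'Computing')

Execution result:
id | product_id
1 | 6
2 | 7
5 | 8
6 | 7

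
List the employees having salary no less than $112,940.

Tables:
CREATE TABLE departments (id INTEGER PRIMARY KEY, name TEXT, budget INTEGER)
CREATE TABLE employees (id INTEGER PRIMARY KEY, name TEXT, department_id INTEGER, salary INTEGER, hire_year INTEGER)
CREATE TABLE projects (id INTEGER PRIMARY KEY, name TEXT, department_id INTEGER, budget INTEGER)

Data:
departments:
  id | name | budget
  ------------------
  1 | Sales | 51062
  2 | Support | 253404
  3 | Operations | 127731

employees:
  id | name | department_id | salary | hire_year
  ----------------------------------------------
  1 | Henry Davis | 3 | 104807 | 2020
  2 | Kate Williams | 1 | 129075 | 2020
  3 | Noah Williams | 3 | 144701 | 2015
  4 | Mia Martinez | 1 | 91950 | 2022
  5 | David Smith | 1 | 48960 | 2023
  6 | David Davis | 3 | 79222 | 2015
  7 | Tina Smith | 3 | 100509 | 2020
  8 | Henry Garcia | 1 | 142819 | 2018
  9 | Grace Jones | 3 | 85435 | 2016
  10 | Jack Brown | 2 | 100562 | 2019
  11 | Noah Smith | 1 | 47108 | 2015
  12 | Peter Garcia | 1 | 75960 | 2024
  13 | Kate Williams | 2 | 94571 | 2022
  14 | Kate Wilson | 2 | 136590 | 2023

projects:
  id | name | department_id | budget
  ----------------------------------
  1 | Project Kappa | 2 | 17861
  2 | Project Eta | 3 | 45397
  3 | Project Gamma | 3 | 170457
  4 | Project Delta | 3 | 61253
SELECT name, salary FROM employees WHERE salary >= 112940

Execution result:
name | salary
Kate Williams | 129075
Noah Williams | 144701
Henry Garcia | 142819
Kate Wilson | 136590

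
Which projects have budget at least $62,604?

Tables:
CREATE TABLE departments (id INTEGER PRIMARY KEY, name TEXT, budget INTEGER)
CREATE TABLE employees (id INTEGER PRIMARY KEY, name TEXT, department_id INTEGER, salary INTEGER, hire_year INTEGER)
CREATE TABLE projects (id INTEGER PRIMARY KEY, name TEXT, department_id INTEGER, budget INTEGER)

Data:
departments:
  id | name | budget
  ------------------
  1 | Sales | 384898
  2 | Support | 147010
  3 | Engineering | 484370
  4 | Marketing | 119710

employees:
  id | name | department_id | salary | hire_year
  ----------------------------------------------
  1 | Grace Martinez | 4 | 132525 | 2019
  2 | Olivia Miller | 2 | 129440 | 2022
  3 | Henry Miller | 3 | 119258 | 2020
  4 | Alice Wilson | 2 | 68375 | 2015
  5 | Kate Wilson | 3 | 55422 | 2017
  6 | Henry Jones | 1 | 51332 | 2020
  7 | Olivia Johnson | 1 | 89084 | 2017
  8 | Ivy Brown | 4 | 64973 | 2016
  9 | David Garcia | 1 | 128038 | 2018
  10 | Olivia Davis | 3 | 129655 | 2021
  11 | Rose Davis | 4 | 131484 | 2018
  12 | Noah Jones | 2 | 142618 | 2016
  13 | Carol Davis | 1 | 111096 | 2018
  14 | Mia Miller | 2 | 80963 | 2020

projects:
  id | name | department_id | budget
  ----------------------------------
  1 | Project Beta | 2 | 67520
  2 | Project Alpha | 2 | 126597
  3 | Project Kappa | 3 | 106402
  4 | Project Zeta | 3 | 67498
SELECT name, budget FROM projects WHERE budget >= 62604

Execution result:
name | budget
Project Beta | 67520
Project Alpha | 126597
Project Kappa | 106402
Project Zeta | 67498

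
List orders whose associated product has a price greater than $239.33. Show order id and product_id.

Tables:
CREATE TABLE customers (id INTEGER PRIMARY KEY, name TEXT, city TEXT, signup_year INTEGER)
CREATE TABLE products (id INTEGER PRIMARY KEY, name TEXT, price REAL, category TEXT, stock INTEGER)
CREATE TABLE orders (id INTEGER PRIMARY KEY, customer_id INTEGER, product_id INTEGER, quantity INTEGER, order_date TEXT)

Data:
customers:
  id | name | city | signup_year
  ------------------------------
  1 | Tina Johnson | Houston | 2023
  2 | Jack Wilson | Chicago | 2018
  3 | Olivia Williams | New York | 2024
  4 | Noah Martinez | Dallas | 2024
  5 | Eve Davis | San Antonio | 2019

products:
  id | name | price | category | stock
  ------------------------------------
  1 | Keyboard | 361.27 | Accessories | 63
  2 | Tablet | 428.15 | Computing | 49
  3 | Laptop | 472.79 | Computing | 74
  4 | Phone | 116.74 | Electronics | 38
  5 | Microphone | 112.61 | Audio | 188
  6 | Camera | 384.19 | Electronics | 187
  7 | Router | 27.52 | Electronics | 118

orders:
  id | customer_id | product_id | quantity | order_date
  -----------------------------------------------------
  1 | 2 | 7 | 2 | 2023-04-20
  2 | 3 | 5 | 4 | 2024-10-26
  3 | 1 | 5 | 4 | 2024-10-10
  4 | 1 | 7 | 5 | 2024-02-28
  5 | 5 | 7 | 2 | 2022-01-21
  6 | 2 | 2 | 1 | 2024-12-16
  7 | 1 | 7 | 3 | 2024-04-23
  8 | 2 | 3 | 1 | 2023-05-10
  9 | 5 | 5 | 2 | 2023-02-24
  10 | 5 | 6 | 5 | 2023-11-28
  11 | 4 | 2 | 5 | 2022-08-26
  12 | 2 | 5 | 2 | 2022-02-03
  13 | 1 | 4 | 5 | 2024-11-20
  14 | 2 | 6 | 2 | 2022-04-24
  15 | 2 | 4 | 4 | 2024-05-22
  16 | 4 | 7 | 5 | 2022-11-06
SELECT id, product_id FROM orders WHERE product_id IN (SELECT id FROM products WHERE price > 239.33)

Execution result:
id | product_id
6 | 2
8 | 3
10 | 6
11 | 2
14 | 6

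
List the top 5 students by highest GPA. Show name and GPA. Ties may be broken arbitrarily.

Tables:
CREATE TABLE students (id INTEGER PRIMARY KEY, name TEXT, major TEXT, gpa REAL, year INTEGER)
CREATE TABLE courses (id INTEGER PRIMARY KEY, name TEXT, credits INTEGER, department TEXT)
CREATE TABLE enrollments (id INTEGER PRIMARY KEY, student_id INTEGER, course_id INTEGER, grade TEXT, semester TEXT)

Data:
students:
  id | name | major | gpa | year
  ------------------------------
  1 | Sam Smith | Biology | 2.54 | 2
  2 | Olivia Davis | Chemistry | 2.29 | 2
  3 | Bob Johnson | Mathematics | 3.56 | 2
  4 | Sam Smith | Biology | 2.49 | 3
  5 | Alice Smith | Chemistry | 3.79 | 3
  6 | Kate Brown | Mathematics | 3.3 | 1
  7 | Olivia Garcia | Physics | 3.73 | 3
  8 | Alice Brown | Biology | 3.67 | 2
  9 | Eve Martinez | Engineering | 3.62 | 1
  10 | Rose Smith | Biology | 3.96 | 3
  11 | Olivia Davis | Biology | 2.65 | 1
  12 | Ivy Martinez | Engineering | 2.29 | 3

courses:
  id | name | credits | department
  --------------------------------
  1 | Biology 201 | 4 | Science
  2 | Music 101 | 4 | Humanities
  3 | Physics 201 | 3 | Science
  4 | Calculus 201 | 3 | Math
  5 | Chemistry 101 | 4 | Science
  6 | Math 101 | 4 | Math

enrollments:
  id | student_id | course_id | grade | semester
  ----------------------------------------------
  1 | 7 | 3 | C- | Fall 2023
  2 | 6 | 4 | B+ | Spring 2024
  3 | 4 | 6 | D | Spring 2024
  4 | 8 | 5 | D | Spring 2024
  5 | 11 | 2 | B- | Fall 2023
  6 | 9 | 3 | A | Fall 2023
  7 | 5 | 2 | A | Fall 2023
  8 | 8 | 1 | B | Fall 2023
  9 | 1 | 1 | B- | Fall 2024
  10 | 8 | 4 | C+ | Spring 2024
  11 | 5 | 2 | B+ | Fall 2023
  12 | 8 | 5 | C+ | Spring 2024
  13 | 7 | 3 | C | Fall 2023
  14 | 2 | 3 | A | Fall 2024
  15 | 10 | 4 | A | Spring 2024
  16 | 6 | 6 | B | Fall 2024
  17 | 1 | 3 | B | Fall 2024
SELECT name, gpa FROM students ORDER BY gpa DESC LIMIT 5

Execution result:
name | gpa
Rose Smith | 3.96
Alice Smith | 3.79
Olivia Garcia | 3.73
Alice Brown | 3.67
Eve Martinez | 3.62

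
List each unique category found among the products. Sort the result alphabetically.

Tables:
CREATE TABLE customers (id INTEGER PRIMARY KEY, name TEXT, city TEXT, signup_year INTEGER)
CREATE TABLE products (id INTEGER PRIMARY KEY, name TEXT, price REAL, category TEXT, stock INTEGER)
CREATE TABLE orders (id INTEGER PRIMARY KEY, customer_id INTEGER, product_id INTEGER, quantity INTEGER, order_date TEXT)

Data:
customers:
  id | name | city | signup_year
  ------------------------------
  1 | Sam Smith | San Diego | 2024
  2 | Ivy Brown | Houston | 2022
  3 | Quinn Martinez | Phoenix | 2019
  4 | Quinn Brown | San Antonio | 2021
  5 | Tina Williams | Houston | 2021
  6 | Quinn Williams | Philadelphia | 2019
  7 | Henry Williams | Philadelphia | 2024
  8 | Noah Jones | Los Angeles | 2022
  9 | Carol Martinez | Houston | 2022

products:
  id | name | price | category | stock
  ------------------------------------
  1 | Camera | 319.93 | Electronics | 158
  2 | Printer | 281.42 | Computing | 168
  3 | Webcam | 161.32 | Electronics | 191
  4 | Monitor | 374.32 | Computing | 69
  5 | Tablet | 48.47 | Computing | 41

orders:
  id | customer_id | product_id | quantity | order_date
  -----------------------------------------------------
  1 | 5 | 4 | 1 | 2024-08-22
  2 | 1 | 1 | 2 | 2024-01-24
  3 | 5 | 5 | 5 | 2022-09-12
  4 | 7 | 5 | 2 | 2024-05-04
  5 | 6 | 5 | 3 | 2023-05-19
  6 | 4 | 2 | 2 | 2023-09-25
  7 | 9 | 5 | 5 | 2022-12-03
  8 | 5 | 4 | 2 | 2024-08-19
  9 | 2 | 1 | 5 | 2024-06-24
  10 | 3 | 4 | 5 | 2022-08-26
SELECT DISTINCT category FROM products ORDER BY category

Execution result:
category
Computing
Electronics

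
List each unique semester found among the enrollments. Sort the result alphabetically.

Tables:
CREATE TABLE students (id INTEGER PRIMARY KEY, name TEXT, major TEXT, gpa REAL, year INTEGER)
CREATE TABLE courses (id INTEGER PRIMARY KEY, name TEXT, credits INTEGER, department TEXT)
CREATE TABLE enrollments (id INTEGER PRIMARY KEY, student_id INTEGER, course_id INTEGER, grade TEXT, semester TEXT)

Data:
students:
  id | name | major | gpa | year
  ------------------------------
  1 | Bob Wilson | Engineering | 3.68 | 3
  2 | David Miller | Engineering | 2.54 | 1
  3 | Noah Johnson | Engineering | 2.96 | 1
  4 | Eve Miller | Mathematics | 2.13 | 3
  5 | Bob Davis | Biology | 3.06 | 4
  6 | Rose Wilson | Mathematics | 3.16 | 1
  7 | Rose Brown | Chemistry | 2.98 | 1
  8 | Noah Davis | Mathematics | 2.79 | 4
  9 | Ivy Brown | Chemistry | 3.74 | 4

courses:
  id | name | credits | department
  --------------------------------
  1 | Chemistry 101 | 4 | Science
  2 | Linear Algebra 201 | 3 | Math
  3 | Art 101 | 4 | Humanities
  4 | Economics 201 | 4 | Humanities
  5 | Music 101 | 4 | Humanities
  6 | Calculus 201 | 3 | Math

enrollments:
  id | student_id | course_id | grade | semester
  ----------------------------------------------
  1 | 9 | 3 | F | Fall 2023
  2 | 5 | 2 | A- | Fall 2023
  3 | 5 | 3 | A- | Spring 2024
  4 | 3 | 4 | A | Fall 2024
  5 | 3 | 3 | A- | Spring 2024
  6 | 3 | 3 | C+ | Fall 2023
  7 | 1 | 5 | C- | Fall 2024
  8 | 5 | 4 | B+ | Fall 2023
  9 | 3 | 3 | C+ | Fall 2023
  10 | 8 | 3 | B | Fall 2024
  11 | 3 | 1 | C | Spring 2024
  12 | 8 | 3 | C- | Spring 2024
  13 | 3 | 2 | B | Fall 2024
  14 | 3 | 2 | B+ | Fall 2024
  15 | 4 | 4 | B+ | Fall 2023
SELECT DISTINCT semester FROM enrollments ORDER BY semester

Execution result:
semester
Fall 2023
Fall 2024
Spring 2024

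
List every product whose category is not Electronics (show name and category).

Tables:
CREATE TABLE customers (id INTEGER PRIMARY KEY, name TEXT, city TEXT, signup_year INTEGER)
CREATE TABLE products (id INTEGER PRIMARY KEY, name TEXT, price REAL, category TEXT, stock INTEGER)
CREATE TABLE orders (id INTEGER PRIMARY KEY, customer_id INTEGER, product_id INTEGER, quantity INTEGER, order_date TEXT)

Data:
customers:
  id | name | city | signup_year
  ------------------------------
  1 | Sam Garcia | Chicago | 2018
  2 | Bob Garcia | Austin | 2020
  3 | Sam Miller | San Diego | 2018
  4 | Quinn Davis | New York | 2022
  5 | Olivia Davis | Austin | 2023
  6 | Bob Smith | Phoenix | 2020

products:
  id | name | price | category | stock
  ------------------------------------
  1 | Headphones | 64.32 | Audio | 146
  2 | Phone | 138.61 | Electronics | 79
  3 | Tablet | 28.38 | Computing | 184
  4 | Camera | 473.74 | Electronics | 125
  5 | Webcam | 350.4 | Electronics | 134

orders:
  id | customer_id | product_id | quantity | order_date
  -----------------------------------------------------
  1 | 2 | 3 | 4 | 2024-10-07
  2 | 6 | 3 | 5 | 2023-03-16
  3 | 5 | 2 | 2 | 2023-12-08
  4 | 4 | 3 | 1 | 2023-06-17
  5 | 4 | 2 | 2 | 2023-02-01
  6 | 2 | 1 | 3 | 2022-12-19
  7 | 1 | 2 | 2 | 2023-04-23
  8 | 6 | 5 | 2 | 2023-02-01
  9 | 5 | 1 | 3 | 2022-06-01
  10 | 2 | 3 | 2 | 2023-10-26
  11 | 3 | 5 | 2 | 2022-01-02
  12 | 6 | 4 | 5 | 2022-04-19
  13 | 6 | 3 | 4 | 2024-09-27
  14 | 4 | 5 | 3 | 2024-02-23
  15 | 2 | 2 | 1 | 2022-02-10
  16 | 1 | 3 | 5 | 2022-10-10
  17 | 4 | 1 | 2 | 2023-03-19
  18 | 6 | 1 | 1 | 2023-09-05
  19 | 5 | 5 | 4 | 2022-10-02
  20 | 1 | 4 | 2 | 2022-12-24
SELECT name, category FROM products WHERE category <> 'Electronics'

Execution result:
name | category
Headphones | Audio
Tablet | Computing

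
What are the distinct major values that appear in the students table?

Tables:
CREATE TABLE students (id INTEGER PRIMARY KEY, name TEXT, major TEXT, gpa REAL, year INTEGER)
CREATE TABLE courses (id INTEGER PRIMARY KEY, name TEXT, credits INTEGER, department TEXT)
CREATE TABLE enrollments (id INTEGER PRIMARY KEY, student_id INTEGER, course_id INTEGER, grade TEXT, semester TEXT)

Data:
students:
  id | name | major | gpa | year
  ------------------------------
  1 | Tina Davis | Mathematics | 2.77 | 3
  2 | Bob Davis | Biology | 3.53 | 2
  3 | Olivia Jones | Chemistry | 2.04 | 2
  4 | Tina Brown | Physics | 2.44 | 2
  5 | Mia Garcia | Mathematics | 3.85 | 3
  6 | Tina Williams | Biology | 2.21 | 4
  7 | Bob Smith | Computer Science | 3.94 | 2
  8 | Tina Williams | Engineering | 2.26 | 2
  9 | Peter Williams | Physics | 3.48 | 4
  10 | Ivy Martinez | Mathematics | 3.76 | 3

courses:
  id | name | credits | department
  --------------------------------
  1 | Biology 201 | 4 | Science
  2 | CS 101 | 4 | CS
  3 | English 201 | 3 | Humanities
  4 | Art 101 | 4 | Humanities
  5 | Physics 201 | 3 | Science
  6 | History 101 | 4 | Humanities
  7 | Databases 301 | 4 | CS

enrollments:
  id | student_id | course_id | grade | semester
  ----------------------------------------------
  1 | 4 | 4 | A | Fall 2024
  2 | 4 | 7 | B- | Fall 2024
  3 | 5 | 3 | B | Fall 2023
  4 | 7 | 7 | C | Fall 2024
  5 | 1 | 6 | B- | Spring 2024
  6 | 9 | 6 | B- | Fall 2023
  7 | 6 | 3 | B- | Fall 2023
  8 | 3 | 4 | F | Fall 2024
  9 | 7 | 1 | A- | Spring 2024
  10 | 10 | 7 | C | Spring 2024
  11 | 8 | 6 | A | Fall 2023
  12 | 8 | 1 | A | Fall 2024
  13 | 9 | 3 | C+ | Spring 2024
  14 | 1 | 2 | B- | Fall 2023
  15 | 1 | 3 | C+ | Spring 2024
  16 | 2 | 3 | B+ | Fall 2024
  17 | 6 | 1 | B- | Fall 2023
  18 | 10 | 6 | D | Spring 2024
SELECT DISTINCT major FROM students

Execution result:
major
Mathematics
Biology
Chemistry
Physics
Computer Science
Engineering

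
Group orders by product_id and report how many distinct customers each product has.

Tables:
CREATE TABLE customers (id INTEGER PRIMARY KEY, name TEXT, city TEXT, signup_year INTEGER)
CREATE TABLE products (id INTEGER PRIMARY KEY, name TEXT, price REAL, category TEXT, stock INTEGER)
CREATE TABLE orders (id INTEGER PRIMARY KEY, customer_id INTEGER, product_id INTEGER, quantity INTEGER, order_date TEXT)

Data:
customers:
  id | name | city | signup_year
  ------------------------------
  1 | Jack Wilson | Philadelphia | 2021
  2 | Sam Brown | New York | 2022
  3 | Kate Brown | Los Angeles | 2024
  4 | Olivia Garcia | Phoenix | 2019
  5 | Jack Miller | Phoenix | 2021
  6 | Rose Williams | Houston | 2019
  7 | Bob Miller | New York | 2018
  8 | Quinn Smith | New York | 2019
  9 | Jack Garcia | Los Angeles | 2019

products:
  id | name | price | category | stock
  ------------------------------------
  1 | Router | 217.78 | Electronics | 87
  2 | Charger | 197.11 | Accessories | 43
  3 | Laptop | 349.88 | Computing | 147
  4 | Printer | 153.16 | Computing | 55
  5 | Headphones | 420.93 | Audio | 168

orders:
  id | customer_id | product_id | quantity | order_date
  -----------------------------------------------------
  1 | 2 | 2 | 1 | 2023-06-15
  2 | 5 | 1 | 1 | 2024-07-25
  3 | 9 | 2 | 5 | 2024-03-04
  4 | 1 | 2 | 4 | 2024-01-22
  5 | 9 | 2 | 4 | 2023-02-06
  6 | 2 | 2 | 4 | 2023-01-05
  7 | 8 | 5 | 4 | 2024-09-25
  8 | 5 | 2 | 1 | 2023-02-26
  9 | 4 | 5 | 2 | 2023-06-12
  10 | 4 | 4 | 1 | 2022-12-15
SELECT product_id, COUNT(DISTINCT customer_id) AS distinct_customer_count FROM orders GROUP BY product_id

Execution result:
product_id | distinct_customer_count
1 | 1
2 | 4
4 | 1
5 | 2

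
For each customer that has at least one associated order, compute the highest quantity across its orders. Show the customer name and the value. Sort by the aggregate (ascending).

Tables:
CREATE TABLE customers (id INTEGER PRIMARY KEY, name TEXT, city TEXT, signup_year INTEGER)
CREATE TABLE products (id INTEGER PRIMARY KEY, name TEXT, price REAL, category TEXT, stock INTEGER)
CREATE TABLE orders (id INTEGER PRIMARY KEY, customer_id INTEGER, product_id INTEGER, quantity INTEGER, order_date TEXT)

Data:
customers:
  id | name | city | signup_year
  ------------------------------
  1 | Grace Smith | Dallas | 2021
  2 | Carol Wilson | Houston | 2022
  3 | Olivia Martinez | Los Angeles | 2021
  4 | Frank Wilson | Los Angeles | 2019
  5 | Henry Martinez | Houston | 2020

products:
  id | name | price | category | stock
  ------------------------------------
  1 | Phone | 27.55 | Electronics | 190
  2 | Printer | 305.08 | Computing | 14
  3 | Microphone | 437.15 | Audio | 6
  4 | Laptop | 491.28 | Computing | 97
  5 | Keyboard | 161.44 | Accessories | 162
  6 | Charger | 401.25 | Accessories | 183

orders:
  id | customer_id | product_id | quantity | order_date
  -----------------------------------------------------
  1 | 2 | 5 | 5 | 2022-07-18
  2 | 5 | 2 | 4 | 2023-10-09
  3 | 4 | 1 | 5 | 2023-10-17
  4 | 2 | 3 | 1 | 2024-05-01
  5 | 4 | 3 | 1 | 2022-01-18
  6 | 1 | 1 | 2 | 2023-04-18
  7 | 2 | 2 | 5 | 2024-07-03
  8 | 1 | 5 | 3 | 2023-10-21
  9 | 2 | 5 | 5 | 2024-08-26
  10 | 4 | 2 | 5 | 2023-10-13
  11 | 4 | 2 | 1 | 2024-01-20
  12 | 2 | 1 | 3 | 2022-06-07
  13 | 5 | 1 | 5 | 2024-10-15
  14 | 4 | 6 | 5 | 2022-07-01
SELECT p.name, MAX(c.quantity) AS max_quantity FROM orders c JOIN customers p ON c.customer_id = p.id GROUP BY p.id, p.name ORDER BY max_quantity ASC

Execution result:
name | max_quantity
Grace Smith | 3
Carol Wilson | 5
Frank Wilson | 5
Henry Martinez | 5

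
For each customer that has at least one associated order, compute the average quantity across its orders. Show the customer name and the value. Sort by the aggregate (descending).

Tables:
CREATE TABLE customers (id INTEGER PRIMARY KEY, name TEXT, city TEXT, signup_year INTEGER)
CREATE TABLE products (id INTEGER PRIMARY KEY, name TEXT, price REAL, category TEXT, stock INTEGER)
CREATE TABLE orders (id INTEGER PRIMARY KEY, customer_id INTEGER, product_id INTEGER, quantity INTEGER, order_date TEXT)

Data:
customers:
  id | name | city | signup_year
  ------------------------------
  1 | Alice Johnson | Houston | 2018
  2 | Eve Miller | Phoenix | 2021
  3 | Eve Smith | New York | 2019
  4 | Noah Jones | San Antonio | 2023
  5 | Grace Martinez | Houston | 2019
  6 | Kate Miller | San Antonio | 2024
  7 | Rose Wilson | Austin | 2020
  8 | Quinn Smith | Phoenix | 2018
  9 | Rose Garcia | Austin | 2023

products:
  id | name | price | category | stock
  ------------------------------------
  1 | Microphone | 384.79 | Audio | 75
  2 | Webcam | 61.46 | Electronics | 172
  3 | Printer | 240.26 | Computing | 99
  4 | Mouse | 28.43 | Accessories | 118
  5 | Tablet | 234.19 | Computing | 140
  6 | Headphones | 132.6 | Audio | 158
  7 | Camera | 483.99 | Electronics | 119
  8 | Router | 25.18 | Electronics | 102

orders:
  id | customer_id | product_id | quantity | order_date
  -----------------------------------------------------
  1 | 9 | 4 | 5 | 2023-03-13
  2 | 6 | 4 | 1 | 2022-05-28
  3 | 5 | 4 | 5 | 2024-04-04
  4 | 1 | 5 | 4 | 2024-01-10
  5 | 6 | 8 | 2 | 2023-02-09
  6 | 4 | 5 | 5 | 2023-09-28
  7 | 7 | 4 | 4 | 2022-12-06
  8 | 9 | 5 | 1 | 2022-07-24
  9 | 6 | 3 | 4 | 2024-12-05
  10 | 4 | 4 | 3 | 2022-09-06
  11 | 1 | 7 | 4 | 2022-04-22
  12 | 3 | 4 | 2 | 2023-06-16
SELECT p.name, AVG(c.quantity) AS avg_quantity FROM orders c JOIN customers p ON c.customer_id = p.id GROUP BY p.id, p.name ORDER BY avg_quantity DESC

Execution result:
name | avg_quantity
Grace Martinez | 5.00
Alice Johnson | 4.00
Noah Jones | 4.00
Rose Wilson | 4.00
Rose Garcia | 3.00
Kate Miller | 2.33
Eve Smith | 2.00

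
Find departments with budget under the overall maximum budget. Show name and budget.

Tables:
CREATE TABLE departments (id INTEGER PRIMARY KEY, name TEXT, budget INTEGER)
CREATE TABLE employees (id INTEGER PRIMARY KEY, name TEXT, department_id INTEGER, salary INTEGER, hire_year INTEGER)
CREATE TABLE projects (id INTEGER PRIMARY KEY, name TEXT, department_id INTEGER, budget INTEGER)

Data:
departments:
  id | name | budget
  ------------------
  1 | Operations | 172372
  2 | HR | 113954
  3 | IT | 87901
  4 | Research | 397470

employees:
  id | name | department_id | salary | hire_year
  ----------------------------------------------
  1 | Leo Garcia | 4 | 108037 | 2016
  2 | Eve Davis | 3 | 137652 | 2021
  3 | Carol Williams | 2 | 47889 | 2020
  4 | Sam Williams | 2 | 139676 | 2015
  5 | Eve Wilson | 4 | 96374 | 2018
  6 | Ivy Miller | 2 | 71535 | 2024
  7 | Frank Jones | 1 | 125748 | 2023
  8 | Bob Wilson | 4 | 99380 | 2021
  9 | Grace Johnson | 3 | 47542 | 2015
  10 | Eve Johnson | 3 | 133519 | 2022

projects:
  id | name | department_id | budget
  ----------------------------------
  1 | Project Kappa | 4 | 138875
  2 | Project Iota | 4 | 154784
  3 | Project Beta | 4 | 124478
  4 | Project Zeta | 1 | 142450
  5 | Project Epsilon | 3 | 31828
SELECT name, budget FROM departments WHERE budget < (SELECT MAX(budget) FROM departments)

Execution result:
name | budget
Operations | 172372
HR | 113954
IT | 87901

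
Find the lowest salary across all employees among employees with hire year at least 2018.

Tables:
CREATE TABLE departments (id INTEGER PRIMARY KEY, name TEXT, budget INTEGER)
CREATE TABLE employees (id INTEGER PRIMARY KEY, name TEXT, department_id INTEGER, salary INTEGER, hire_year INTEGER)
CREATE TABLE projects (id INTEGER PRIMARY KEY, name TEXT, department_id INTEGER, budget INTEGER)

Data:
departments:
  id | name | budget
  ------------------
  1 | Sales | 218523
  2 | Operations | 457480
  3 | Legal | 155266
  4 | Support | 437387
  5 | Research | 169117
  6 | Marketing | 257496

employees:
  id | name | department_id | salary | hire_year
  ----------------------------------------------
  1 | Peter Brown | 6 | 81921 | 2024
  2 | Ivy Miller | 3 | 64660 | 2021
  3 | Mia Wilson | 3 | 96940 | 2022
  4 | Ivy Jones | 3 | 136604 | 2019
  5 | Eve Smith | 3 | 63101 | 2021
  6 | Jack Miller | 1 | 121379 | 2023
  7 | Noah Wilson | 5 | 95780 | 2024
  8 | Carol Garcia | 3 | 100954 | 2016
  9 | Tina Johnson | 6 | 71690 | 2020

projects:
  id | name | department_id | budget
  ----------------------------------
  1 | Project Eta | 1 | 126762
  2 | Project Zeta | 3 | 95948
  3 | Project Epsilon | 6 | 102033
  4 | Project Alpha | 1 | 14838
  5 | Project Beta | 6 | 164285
SELECT MIN(salary) FROM employees WHERE hire_year >= 2018

Execution result:
63101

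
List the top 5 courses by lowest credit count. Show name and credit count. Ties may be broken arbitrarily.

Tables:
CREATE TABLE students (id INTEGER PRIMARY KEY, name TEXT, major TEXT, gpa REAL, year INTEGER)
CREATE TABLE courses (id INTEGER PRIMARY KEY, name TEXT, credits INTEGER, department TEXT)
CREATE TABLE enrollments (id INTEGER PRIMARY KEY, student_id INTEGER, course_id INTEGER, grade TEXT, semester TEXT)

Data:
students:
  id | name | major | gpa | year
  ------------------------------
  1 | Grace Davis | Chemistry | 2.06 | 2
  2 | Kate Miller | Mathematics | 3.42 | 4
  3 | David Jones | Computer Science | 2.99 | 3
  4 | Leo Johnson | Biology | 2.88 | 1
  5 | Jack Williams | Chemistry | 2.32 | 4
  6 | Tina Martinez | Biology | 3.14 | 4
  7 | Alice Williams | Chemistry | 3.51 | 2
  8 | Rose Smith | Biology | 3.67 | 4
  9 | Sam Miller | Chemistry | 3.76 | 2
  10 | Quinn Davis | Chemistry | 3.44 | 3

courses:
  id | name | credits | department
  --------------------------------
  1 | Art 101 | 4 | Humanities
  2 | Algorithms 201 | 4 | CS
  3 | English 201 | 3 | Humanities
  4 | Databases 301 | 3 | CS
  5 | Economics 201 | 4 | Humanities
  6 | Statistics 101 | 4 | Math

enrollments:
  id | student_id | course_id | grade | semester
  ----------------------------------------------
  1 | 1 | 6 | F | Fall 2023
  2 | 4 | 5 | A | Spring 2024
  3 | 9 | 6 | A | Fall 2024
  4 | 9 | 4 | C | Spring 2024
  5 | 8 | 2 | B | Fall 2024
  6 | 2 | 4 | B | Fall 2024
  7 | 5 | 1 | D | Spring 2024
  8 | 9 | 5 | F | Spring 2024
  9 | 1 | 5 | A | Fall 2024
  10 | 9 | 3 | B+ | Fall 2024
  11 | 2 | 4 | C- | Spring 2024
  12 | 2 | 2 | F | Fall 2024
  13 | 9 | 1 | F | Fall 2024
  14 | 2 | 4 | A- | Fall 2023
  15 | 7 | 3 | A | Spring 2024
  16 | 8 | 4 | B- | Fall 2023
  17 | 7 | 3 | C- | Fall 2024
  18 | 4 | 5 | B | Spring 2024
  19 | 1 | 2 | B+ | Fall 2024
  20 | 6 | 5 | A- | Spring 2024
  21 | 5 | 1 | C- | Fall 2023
SELECT name, credits FROM courses ORDER BY credits ASC LIMIT 5

Execution result:
name | credits
English 201 | 3
Databases 301 | 3
Art 101 | 4
Algorithms 201 | 4
Economics 201 | 4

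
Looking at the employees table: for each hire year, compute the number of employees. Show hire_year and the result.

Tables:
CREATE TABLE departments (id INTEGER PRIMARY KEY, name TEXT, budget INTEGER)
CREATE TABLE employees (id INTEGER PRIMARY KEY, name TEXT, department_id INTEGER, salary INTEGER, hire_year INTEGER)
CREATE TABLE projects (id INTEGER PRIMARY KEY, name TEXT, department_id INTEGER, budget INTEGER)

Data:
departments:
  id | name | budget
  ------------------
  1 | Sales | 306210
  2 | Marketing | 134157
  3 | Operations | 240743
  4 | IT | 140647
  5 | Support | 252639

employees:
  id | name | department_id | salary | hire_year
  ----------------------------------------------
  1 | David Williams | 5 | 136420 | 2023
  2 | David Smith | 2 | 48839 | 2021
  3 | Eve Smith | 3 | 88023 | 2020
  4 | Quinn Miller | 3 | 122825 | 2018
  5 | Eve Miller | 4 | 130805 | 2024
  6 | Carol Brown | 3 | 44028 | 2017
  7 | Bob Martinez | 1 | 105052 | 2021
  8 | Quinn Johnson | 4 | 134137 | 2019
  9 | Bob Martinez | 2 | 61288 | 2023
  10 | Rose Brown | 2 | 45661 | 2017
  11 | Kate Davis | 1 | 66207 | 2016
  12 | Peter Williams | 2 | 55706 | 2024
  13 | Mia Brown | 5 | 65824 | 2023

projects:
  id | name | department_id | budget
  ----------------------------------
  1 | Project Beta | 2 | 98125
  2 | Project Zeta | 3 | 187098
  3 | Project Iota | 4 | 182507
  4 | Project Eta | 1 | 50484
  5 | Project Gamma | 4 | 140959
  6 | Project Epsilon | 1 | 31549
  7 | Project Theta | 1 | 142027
SELECT hire_year, COUNT(*) AS n FROM employees GROUP BY hire_year

Execution result:
hire_year | n
2016 | 1
2017 | 2
2018 | 1
2019 | 1
2020 | 1
2021 | 2
2023 | 3
2024 | 2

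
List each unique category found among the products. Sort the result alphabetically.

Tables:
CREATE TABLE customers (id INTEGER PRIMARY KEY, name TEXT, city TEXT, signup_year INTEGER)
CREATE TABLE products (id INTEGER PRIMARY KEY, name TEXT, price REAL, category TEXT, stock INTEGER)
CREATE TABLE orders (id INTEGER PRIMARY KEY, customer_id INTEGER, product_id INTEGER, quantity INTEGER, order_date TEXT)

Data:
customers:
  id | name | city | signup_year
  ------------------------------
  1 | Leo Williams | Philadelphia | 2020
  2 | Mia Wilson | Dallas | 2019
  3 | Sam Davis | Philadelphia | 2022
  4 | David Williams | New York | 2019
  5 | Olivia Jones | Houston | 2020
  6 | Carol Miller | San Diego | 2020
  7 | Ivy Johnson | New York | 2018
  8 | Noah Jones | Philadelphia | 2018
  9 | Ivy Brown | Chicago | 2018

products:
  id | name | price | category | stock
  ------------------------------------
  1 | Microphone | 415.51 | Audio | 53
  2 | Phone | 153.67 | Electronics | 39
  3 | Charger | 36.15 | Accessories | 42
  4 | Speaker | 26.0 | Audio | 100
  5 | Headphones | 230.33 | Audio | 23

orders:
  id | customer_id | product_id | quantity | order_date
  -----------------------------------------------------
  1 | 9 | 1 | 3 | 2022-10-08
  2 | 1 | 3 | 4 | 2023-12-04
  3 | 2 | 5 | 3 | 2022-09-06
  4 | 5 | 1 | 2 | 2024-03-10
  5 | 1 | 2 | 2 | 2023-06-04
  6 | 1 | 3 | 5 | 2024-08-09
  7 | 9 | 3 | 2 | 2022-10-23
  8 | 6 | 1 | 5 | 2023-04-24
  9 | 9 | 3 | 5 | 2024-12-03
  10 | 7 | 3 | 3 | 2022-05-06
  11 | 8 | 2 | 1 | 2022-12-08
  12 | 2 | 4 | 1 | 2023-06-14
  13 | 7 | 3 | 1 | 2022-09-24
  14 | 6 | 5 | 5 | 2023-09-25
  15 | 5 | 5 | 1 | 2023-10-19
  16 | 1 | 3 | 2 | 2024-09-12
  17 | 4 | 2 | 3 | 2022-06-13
SELECT DISTINCT category FROM products ORDER BY category

Execution result:
category
Accessories
Audio
Electronics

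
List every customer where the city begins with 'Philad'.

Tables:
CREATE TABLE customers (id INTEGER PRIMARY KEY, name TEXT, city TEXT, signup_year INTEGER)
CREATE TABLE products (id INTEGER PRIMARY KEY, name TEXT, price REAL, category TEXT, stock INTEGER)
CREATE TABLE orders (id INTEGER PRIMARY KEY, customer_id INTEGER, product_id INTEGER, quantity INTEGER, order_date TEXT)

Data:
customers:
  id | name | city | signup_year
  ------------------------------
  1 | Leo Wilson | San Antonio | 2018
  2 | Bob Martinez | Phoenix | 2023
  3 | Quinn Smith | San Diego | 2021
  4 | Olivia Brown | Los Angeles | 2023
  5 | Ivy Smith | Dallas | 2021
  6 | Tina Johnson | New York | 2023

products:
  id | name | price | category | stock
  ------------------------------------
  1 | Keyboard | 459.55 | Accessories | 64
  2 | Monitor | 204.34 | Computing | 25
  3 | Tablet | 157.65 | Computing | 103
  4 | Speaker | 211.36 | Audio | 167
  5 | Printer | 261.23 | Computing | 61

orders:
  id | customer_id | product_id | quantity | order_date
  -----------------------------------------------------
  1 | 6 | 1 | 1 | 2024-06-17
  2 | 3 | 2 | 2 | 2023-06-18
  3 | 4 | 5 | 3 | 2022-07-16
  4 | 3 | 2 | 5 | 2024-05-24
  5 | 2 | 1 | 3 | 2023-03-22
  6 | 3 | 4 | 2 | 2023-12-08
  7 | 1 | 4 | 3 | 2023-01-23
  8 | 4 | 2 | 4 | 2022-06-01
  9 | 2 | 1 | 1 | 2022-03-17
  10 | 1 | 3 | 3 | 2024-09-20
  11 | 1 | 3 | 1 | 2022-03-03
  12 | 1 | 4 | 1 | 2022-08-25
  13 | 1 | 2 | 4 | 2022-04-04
SELECT name, city FROM customers WHERE city LIKE 'Philad%'

Execution result:
(no rows)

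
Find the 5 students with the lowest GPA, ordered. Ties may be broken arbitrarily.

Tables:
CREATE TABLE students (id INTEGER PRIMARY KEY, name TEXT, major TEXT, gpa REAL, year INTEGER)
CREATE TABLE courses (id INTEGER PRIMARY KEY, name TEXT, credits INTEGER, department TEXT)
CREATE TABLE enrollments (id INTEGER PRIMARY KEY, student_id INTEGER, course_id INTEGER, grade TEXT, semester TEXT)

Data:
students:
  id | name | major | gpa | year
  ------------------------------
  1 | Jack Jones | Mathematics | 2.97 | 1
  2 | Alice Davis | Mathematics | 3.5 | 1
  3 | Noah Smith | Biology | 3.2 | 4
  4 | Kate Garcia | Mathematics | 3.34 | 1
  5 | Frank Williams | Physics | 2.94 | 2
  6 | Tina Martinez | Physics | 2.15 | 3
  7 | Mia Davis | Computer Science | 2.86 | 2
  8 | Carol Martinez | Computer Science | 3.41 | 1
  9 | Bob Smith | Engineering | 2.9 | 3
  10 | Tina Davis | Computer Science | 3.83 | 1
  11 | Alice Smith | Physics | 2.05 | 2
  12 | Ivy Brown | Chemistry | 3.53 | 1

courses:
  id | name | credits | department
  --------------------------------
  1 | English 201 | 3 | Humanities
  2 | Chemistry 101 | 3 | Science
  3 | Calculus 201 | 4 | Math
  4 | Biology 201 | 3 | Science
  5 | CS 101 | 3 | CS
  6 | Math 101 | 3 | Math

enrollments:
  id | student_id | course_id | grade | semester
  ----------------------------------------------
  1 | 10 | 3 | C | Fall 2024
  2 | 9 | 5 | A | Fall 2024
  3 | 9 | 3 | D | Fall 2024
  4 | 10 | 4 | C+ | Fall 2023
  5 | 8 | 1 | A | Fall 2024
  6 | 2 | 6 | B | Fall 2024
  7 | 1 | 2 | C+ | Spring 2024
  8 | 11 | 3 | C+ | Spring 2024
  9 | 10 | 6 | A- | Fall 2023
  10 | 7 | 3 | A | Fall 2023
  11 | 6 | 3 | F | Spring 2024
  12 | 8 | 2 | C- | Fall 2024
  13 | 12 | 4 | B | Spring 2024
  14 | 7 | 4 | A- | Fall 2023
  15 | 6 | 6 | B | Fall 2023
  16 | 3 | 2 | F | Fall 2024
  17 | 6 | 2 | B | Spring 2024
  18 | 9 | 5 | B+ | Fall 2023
SELECT name, gpa FROM students ORDER BY gpa ASC LIMIT 5

Execution result:
name | gpa
Alice Smith | 2.05
Tina Martinez | 2.15
Mia Davis | 2.86
Bob Smith | 2.90
Frank Williams | 2.94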